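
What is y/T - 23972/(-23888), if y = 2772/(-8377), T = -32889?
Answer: 550384964771/548450868572 ≈ 1.0035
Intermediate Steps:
y = -2772/8377 (y = 2772*(-1/8377) = -2772/8377 ≈ -0.33091)
y/T - 23972/(-23888) = -2772/8377/(-32889) - 23972/(-23888) = -2772/8377*(-1/32889) - 23972*(-1/23888) = 924/91837051 + 5993/5972 = 550384964771/548450868572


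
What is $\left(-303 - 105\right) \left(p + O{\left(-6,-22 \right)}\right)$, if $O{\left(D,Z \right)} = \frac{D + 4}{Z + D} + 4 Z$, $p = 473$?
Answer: $- \frac{1099764}{7} \approx -1.5711 \cdot 10^{5}$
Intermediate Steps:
$O{\left(D,Z \right)} = 4 Z + \frac{4 + D}{D + Z}$ ($O{\left(D,Z \right)} = \frac{4 + D}{D + Z} + 4 Z = 4 Z + \frac{4 + D}{D + Z}$)
$\left(-303 - 105\right) \left(p + O{\left(-6,-22 \right)}\right) = \left(-303 - 105\right) \left(473 + \frac{4 - 6 + 4 \left(-22\right)^{2} + 4 \left(-6\right) \left(-22\right)}{-6 - 22}\right) = - 408 \left(473 + \frac{4 - 6 + 4 \cdot 484 + 528}{-28}\right) = - 408 \left(473 - \frac{4 - 6 + 1936 + 528}{28}\right) = - 408 \left(473 - \frac{1231}{14}\right) = \left(-408\right) \frac{5391}{14} = - \frac{1099764}{7}$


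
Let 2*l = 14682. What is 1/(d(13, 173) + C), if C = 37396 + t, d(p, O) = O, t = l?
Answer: 1/44910 ≈ 2.2267e-5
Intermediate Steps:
l = 7341 (l = (½)*14682 = 7341)
t = 7341
C = 44737 (C = 37396 + 7341 = 44737)
1/(d(13, 173) + C) = 1/(173 + 44737) = 1/44910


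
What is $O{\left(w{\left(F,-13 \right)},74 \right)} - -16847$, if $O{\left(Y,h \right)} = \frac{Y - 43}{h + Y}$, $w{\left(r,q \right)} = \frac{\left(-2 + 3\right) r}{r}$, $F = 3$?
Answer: $\frac{421161}{25} \approx 16846.0$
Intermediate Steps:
$w{\left(r,q \right)} = 1$ ($w{\left(r,q \right)} = \frac{1 r}{r} = \frac{r}{r} = 1$)
$O{\left(Y,h \right)} = \frac{-43 + Y}{Y + h}$
$O{\left(w{\left(F,-13 \right)},74 \right)} - -16847 = \frac{-43 + 1}{1 + 74} - -16847 = \frac{1}{75} \left(-42\right) + 16847 = - \frac{14}{25} + 16847 = \frac{421161}{25}$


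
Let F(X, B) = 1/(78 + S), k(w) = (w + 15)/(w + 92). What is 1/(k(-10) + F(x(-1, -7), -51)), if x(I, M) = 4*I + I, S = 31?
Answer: 8938/627 ≈ 14.255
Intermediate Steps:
k(w) = (15 + w)/(92 + w)
x(I, M) = 5*I
F(X, B) = 1/109 (F(X, B) = 1/(78 + 31) = 1/109)
1/(k(-10) + F(x(-1, -7), -51)) = 1/((15 - 10)/(92 - 10) + 1/109) = 1/(5/82 + 1/109) = 1/(627/8938) = 8938/627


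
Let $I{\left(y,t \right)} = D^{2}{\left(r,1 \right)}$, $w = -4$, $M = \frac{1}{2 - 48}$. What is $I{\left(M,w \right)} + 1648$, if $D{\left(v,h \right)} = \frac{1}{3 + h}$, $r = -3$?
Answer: $\frac{26369}{16} \approx 1648.1$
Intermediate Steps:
$M = - \frac{1}{46}$ ($M = \frac{1}{-46} = - \frac{1}{46} \approx -0.021739$)
$I{\left(y,t \right)} = \frac{1}{16}$ ($I{\left(y,t \right)} = \left(\frac{1}{3 + 1}\right)^{2} = \left(\frac{1}{4}\right)^{2} = \frac{1}{16}$)
$I{\left(M,w \right)} + 1648 = \frac{1}{16} + 1648 = \frac{26369}{16}$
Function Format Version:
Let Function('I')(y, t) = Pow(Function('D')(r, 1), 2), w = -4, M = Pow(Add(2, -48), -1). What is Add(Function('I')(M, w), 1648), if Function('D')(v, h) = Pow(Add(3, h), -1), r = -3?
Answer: Rational(26369, 16) ≈ 1648.1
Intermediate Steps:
M = Rational(-1, 46) (M = Pow(-46, -1) = Rational(-1, 46) ≈ -0.021739)
Function('I')(y, t) = Rational(1, 16) (Function('I')(y, t) = Pow(Pow(Add(3, 1), -1), 2) = Pow(Pow(4, -1), 2) = Pow(Rational(1, 4), 2) = Rational(1, 16))
Add(Function('I')(M, w), 1648) = Add(Rational(1, 16), 1648) = Rational(26369, 16)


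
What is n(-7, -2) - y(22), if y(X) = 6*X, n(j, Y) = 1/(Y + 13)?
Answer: -1451/11 ≈ -131.91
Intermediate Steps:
n(j, Y) = 1/(13 + Y)
n(-7, -2) - y(22) = 1/(13 - 2) - 6*22 = 1/11 - 1*132 = 1/11 - 132 = -1451/11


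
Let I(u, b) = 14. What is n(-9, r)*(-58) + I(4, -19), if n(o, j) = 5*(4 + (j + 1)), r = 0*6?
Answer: -1436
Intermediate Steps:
r = 0
n(o, j) = 25 + 5*j (n(o, j) = 5*(4 + (1 + j)) = 5*(5 + j) = 25 + 5*j)
n(-9, r)*(-58) + I(4, -19) = (25 + 5*0)*(-58) + 14 = (25 + 0)*(-58) + 14 = 25*(-58) + 14 = -1450 + 14 = -1436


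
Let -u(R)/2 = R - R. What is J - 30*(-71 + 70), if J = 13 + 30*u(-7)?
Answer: 43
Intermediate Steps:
u(R) = 0 (u(R) = -2*(R - R) = -2*0 = 0)
J = 13 (J = 13 + 30*0 = 13 + 0 = 13)
J - 30*(-71 + 70) = 13 - 30*(-71 + 70) = 13 - 30*(-1) = 13 - 1*(-30) = 13 + 30 = 43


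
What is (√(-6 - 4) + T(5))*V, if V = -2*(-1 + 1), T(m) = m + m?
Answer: 0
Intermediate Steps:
T(m) = 2*m
V = 0 (V = -2*0 = 0)
(√(-6 - 4) + T(5))*V = (√(-6 - 4) + 2*5)*0 = (√(-10) + 10)*0 = (I*√10 + 10)*0 = (10 + I*√10)*0 = 0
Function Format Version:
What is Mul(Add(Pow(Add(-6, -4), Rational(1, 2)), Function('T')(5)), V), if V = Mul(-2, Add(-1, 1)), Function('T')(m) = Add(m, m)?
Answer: 0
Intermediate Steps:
Function('T')(m) = Mul(2, m)
V = 0 (V = Mul(-2, 0) = 0)
Mul(Add(Pow(Add(-6, -4), Rational(1, 2)), Function('T')(5)), V) = Mul(Add(Pow(Add(-6, -4), Rational(1, 2)), Mul(2, 5)), 0) = Mul(Add(Pow(-10, Rational(1, 2)), 10), 0) = Mul(Add(Mul(I, Pow(10, Rational(1, 2))), 10), 0) = Mul(Add(10, Mul(I, Pow(10, Rational(1, 2)))), 0) = 0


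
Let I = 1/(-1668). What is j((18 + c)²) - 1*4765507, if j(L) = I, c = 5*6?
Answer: -7948865677/1668 ≈ -4.7655e+6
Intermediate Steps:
I = -1/1668 ≈ -0.00059952
c = 30
j(L) = -1/1668
j((18 + c)²) - 1*4765507 = -1/1668 - 1*4765507 = -1/1668 - 4765507 = -7948865677/1668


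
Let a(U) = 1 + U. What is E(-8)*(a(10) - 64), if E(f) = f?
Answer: 424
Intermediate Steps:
E(-8)*(a(10) - 64) = -8*((1 + 10) - 64) = -8*(11 - 64) = -8*(-53) = 424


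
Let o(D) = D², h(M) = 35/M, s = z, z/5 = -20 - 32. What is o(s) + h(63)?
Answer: 608405/9 ≈ 67601.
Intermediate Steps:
z = -260 (z = 5*(-20 - 32) = 5*(-52) = -260)
s = -260
o(s) + h(63) = (-260)² + 35/63 = 67600 + 35*(1/63) = 67600 + 5/9 = 608405/9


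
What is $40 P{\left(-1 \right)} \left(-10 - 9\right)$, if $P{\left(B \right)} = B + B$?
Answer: $1520$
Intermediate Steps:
$P{\left(B \right)} = 2 B$
$40 P{\left(-1 \right)} \left(-10 - 9\right) = 40 \cdot 2 \left(-1\right) \left(-10 - 9\right) = 40 \left(-2\right) \left(-19\right) = \left(-80\right) \left(-19\right) = 1520$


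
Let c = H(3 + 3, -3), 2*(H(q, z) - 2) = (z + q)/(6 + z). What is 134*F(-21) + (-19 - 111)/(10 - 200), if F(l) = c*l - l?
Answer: -80186/19 ≈ -4220.3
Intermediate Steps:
H(q, z) = 2 + (q + z)/(2*(6 + z)) (H(q, z) = 2 + ((z + q)/(6 + z))/2 = 2 + ((q + z)/(6 + z))/2 = 2 + (q + z)/(2*(6 + z)))
c = 5/2 (c = (24 + (3 + 3) + 5*(-3))/(2*(6 - 3)) = (½)*(24 + 6 - 15)/3 = (½)*(⅓)*15 = 5/2 ≈ 2.5000)
F(l) = 3*l/2 (F(l) = 5*l/2 - l = 3*l/2)
134*F(-21) + (-19 - 111)/(10 - 200) = 134*((3/2)*(-21)) + (-19 - 111)/(10 - 200) = 134*(-63/2) - 130/(-190) = -4221 - 130*(-1/190) = -4221 + 13/19 = -80186/19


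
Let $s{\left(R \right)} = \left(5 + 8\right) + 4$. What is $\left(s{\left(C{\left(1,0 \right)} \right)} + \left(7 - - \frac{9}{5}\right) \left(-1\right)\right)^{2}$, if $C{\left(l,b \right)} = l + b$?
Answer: $\frac{1681}{25} \approx 67.24$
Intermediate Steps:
$C{\left(l,b \right)} = b + l$
$s{\left(R \right)} = 17$ ($s{\left(R \right)} = 13 + 4 = 17$)
$\left(s{\left(C{\left(1,0 \right)} \right)} + \left(7 - - \frac{9}{5}\right) \left(-1\right)\right)^{2} = \left(17 + \left(7 - - \frac{9}{5}\right) \left(-1\right)\right)^{2} = \left(17 + \left(7 + \frac{9}{5}\right) \left(-1\right)\right)^{2} = \left(17 + \frac{44}{5} \left(-1\right)\right)^{2} = \left(17 - \frac{44}{5}\right)^{2} = \left(\frac{41}{5}\right)^{2} = \frac{1681}{25}$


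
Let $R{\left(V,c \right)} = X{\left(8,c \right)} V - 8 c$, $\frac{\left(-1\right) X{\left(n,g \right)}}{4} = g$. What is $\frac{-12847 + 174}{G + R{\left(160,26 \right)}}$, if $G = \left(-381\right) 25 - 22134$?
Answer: $\frac{29}{111} \approx 0.26126$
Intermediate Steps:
$X{\left(n,g \right)} = - 4 g$
$G = -31659$ ($G = -9525 - 22134 = -31659$)
$R{\left(V,c \right)} = - 8 c - 4 V c$ ($R{\left(V,c \right)} = - 4 c V - 8 c = - 4 V c - 8 c = - 8 c - 4 V c$)
$\frac{-12847 + 174}{G + R{\left(160,26 \right)}} = \frac{-12847 + 174}{-31659 + 4 \cdot 26 \left(-2 - 160\right)} = - \frac{12673}{-31659 + 4 \cdot 26 \left(-2 - 160\right)} = - \frac{12673}{-31659 + 4 \cdot 26 \left(-162\right)} = - \frac{12673}{-31659 - 16848} = - \frac{12673}{-48507} = \left(-12673\right) \left(- \frac{1}{48507}\right) = \frac{29}{111}$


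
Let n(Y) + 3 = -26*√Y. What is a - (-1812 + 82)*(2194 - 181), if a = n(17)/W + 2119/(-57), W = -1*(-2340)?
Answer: 17203316947/4940 - √17/90 ≈ 3.4825e+6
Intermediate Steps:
n(Y) = -3 - 26*√Y
W = 2340
a = -183653/4940 - √17/90 (a = (-3 - 26*√17)/2340 + 2119/(-57) = (-3 - 26*√17)*(1/2340) + 2119*(-1/57) = (-1/780 - √17/90) - 2119/57 = -183653/4940 - √17/90 ≈ -37.223)
a - (-1812 + 82)*(2194 - 181) = (-183653/4940 - √17/90) - (-1812 + 82)*(2194 - 181) = (-183653/4940 - √17/90) - (-1730)*2013 = (-183653/4940 - √17/90) - 1*(-3482490) = (-183653/4940 - √17/90) + 3482490 = 17203316947/4940 - √17/90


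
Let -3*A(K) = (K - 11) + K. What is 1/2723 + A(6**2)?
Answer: -166100/8169 ≈ -20.333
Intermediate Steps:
A(K) = 11/3 - 2*K/3 (A(K) = -((K - 11) + K)/3 = -((-11 + K) + K)/3 = -(-11 + 2*K)/3 = 11/3 - 2*K/3)
1/2723 + A(6**2) = 1/2723 + (11/3 - 2/3*6**2) = 1/2723 + (11/3 - 2/3*36) = 1/2723 + (11/3 - 24) = 1/2723 - 61/3 = -166100/8169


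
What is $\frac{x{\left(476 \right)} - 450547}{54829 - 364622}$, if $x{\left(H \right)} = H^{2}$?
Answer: $\frac{20361}{28163} \approx 0.72297$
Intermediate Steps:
$\frac{x{\left(476 \right)} - 450547}{54829 - 364622} = \frac{476^{2} - 450547}{54829 - 364622} = \frac{226576 - 450547}{-309793} = \left(-223971\right) \left(- \frac{1}{309793}\right) = \frac{20361}{28163}$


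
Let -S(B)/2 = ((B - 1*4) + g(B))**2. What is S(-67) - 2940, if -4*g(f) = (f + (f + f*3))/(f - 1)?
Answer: -494761089/36992 ≈ -13375.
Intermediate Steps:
g(f) = -5*f/(4*(-1 + f)) (g(f) = -(f + (f + f*3))/(4*(f - 1)) = -(f + (f + 3*f))/(4*(-1 + f)) = -(f + 4*f)/(4*(-1 + f)) = -5*f/(4*(-1 + f)))
S(B) = -2*(-4 + B - 5*B/(-4 + 4*B))**2 (S(B) = -2*((B - 1*4) - 5*B/(-4 + 4*B))**2 = -2*((B - 4) - 5*B/(-4 + 4*B))**2 = -2*((-4 + B) - 5*B/(-4 + 4*B))**2 = -2*(-4 + B - 5*B/(-4 + 4*B))**2)
S(-67) - 2940 = -(16 - 25*(-67) + 4*(-67)**2)**2/(8*(-1 - 67)**2) - 2940 = -1/8*(16 + 1675 + 4*4489)**2/(-68)**2 - 2940 = -1/8*1/4624*(16 + 1675 + 17956)**2 - 2940 = -1/8*1/4624*19647**2 - 2940 = -1/8*1/4624*386004609 - 2940 = -386004609/36992 - 2940 = -494761089/36992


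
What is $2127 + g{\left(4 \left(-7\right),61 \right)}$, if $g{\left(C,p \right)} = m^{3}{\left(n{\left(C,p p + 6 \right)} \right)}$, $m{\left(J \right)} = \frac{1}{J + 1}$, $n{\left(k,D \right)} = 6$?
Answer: $\frac{729562}{343} \approx 2127.0$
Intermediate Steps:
$m{\left(J \right)} = \frac{1}{1 + J}$
$g{\left(C,p \right)} = \frac{1}{343}$ ($g{\left(C,p \right)} = \left(\frac{1}{1 + 6}\right)^{3} = \left(\frac{1}{7}\right)^{3} = \frac{1}{343}$)
$2127 + g{\left(4 \left(-7\right),61 \right)} = 2127 + \frac{1}{343} = \frac{729562}{343}$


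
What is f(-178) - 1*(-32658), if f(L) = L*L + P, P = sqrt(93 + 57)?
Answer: 64342 + 5*sqrt(6) ≈ 64354.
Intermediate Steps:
P = 5*sqrt(6) (P = sqrt(150) = 5*sqrt(6) ≈ 12.247)
f(L) = L**2 + 5*sqrt(6) (f(L) = L*L + 5*sqrt(6) = L**2 + 5*sqrt(6))
f(-178) - 1*(-32658) = ((-178)**2 + 5*sqrt(6)) - 1*(-32658) = (31684 + 5*sqrt(6)) + 32658 = 64342 + 5*sqrt(6)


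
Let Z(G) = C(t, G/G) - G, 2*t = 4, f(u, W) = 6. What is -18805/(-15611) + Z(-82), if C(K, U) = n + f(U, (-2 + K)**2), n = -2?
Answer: 1361351/15611 ≈ 87.205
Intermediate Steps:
t = 2 (t = (1/2)*4 = 2)
C(K, U) = 4 (C(K, U) = -2 + 6 = 4)
Z(G) = 4 - G
-18805/(-15611) + Z(-82) = -18805/(-15611) + (4 - 1*(-82)) = -18805*(-1/15611) + (4 + 82) = 18805/15611 + 86 = 1361351/15611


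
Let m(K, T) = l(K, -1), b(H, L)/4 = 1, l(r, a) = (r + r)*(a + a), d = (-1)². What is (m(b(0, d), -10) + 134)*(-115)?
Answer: -13570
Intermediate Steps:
d = 1
l(r, a) = 4*a*r (l(r, a) = (2*r)*(2*a) = 4*a*r)
b(H, L) = 4 (b(H, L) = 4*1 = 4)
m(K, T) = -4*K (m(K, T) = 4*(-1)*K = -4*K)
(m(b(0, d), -10) + 134)*(-115) = (-4*4 + 134)*(-115) = (-16 + 134)*(-115) = 118*(-115) = -13570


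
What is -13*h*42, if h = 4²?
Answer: -8736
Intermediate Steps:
h = 16
-13*h*42 = -13*16*42 = -208*42 = -8736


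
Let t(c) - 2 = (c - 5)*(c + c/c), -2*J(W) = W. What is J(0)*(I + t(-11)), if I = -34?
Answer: 0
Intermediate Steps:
J(W) = -W/2
t(c) = 2 + (1 + c)*(-5 + c) (t(c) = 2 + (c - 5)*(c + c/c) = 2 + (-5 + c)*(c + 1) = 2 + (-5 + c)*(1 + c) = 2 + (1 + c)*(-5 + c))
J(0)*(I + t(-11)) = (-½*0)*(-34 + (-3 + (-11)² - 4*(-11))) = 0*(-34 + (-3 + 121 + 44)) = 0*(-34 + 162) = 0*128 = 0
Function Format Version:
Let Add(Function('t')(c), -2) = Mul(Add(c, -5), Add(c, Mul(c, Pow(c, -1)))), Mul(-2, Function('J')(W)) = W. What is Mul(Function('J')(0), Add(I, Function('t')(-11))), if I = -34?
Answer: 0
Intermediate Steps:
Function('J')(W) = Mul(Rational(-1, 2), W)
Function('t')(c) = Add(2, Mul(Add(1, c), Add(-5, c))) (Function('t')(c) = Add(2, Mul(Add(c, -5), Add(c, Mul(c, Pow(c, -1))))) = Add(2, Mul(Add(-5, c), Add(c, 1))) = Add(2, Mul(Add(-5, c), Add(1, c))) = Add(2, Mul(Add(1, c), Add(-5, c))))
Mul(Function('J')(0), Add(I, Function('t')(-11))) = Mul(Mul(Rational(-1, 2), 0), Add(-34, Add(-3, Pow(-11, 2), Mul(-4, -11)))) = Mul(0, Add(-34, Add(-3, 121, 44))) = Mul(0, Add(-34, 162)) = Mul(0, 128) = 0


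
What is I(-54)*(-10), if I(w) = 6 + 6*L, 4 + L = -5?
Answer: 480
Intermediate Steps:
L = -9 (L = -4 - 5 = -9)
I(w) = -48 (I(w) = 6 + 6*(-9) = 6 - 54 = -48)
I(-54)*(-10) = -48*(-10) = 480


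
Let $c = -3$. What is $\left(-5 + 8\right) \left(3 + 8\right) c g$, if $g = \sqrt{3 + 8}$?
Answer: $- 99 \sqrt{11} \approx -328.35$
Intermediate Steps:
$g = \sqrt{11} \approx 3.3166$
$\left(-5 + 8\right) \left(3 + 8\right) c g = \left(-5 + 8\right) \left(3 + 8\right) \left(-3\right) \sqrt{11} = 3 \cdot 11 \left(-3\right) \sqrt{11} = 33 \left(-3\right) \sqrt{11} = - 99 \sqrt{11}$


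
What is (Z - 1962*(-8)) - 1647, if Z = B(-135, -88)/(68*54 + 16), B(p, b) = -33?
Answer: 51812679/3688 ≈ 14049.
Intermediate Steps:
Z = -33/3688 (Z = -33/(68*54 + 16) = -33/(3672 + 16) = -33/3688 ≈ -0.0089479)
(Z - 1962*(-8)) - 1647 = (-33/3688 - 1962*(-8)) - 1647 = (-33/3688 + 15696) - 1647 = 57886815/3688 - 1647 = 51812679/3688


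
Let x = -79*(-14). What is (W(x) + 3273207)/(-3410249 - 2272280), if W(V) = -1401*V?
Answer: -1723701/5682529 ≈ -0.30333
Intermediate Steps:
x = 1106
(W(x) + 3273207)/(-3410249 - 2272280) = (-1401*1106 + 3273207)/(-3410249 - 2272280) = (-1549506 + 3273207)/(-5682529) = 1723701*(-1/5682529) = -1723701/5682529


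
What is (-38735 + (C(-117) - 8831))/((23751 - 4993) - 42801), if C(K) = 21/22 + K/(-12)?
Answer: 2092433/1057892 ≈ 1.9779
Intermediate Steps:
C(K) = 21/22 - K/12 (C(K) = 21*(1/22) + K*(-1/12) = 21/22 - K/12)
(-38735 + (C(-117) - 8831))/((23751 - 4993) - 42801) = (-38735 + ((21/22 - 1/12*(-117)) - 8831))/((23751 - 4993) - 42801) = (-38735 + ((21/22 + 39/4) - 8831))/(18758 - 42801) = (-38735 + (471/44 - 8831))/(-24043) = (-38735 - 388093/44)*(-1/24043) = -2092433/44*(-1/24043) = 2092433/1057892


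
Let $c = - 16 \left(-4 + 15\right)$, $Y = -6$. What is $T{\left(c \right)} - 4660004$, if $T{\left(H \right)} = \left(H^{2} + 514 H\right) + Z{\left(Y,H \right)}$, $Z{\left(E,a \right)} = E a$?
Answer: $-4718436$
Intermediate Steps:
$c = -176$ ($c = \left(-16\right) 11 = -176$)
$T{\left(H \right)} = H^{2} + 508 H$ ($T{\left(H \right)} = \left(H^{2} + 514 H\right) - 6 H = H^{2} + 508 H$)
$T{\left(c \right)} - 4660004 = - 176 \left(508 - 176\right) - 4660004 = \left(-176\right) 332 - 4660004 = -58432 - 4660004 = -4718436$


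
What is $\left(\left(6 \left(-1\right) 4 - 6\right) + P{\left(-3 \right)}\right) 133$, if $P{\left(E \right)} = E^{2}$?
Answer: $-2793$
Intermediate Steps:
$\left(\left(6 \left(-1\right) 4 - 6\right) + P{\left(-3 \right)}\right) 133 = \left(\left(6 \left(-1\right) 4 - 6\right) + \left(-3\right)^{2}\right) 133 = \left(\left(\left(-6\right) 4 - 6\right) + 9\right) 133 = \left(\left(-24 - 6\right) + 9\right) 133 = \left(-30 + 9\right) 133 = \left(-21\right) 133 = -2793$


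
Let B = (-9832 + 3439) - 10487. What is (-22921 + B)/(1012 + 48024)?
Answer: -39801/49036 ≈ -0.81167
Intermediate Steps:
B = -16880 (B = -6393 - 10487 = -16880)
(-22921 + B)/(1012 + 48024) = (-22921 - 16880)/(1012 + 48024) = -39801/49036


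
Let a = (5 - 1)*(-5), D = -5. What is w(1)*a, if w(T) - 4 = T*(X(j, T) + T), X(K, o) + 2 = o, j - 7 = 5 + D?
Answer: -80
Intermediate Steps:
j = 7 (j = 7 + (5 - 5) = 7 + 0 = 7)
X(K, o) = -2 + o
a = -20 (a = 4*(-5) = -20)
w(T) = 4 + T*(-2 + 2*T) (w(T) = 4 + T*((-2 + T) + T) = 4 + T*(-2 + 2*T))
w(1)*a = (4 - 2*1 + 2*1²)*(-20) = (4 - 2 + 2*1)*(-20) = (4 - 2 + 2)*(-20) = 4*(-20) = -80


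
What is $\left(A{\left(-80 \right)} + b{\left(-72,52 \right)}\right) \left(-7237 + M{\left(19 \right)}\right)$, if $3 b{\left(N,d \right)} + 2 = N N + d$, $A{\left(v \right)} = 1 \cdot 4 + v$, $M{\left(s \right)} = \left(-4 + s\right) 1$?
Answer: $- \frac{36153332}{3} \approx -1.2051 \cdot 10^{7}$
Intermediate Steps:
$M{\left(s \right)} = -4 + s$
$A{\left(v \right)} = 4 + v$
$b{\left(N,d \right)} = - \frac{2}{3} + \frac{d}{3} + \frac{N^{2}}{3}$ ($b{\left(N,d \right)} = - \frac{2}{3} + \frac{N N + d}{3} = - \frac{2}{3} + \frac{N^{2} + d}{3} = - \frac{2}{3} + \frac{d + N^{2}}{3} = - \frac{2}{3} + \left(\frac{d}{3} + \frac{N^{2}}{3}\right) = - \frac{2}{3} + \frac{d}{3} + \frac{N^{2}}{3}$)
$\left(A{\left(-80 \right)} + b{\left(-72,52 \right)}\right) \left(-7237 + M{\left(19 \right)}\right) = \left(\left(4 - 80\right) + \left(- \frac{2}{3} + \frac{1}{3} \cdot 52 + \frac{\left(-72\right)^{2}}{3}\right)\right) \left(-7237 + \left(-4 + 19\right)\right) = \left(-76 + \left(- \frac{2}{3} + \frac{52}{3} + \frac{1}{3} \cdot 5184\right)\right) \left(-7237 + 15\right) = \left(-76 + \left(- \frac{2}{3} + \frac{52}{3} + 1728\right)\right) \left(-7222\right) = \left(-76 + \frac{5234}{3}\right) \left(-7222\right) = \frac{5006}{3} \left(-7222\right) = - \frac{36153332}{3}$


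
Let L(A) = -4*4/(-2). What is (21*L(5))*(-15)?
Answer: -2520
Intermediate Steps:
L(A) = 8 (L(A) = -16*(-½) = 8)
(21*L(5))*(-15) = (21*8)*(-15) = 168*(-15) = -2520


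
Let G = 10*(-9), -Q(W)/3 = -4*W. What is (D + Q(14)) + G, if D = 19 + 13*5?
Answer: 162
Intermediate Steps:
Q(W) = 12*W (Q(W) = -(-12)*W = 12*W)
G = -90
D = 84 (D = 19 + 65 = 84)
(D + Q(14)) + G = (84 + 12*14) - 90 = (84 + 168) - 90 = 252 - 90 = 162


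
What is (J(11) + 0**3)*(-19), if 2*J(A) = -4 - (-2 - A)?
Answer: -171/2 ≈ -85.500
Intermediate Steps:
J(A) = -1 + A/2 (J(A) = (-4 - (-2 - A))/2 = (-4 + (2 + A))/2 = (-2 + A)/2 = -1 + A/2)
(J(11) + 0**3)*(-19) = ((-1 + (1/2)*11) + 0**3)*(-19) = ((-1 + 11/2) + 0)*(-19) = (9/2 + 0)*(-19) = (9/2)*(-19) = -171/2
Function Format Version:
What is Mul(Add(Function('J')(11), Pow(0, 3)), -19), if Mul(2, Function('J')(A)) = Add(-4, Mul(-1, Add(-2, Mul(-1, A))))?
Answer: Rational(-171, 2) ≈ -85.500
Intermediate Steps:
Function('J')(A) = Add(-1, Mul(Rational(1, 2), A)) (Function('J')(A) = Mul(Rational(1, 2), Add(-4, Mul(-1, Add(-2, Mul(-1, A))))) = Mul(Rational(1, 2), Add(-4, Add(2, A))) = Mul(Rational(1, 2), Add(-2, A)) = Add(-1, Mul(Rational(1, 2), A)))
Mul(Add(Function('J')(11), Pow(0, 3)), -19) = Mul(Add(Add(-1, Mul(Rational(1, 2), 11)), Pow(0, 3)), -19) = Mul(Add(Add(-1, Rational(11, 2)), 0), -19) = Mul(Add(Rational(9, 2), 0), -19) = Mul(Rational(9, 2), -19) = Rational(-171, 2)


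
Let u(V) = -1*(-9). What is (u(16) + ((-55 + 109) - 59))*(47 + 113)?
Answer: 640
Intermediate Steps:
u(V) = 9
(u(16) + ((-55 + 109) - 59))*(47 + 113) = (9 + ((-55 + 109) - 59))*(47 + 113) = (9 + (54 - 59))*160 = (9 - 5)*160 = 4*160 = 640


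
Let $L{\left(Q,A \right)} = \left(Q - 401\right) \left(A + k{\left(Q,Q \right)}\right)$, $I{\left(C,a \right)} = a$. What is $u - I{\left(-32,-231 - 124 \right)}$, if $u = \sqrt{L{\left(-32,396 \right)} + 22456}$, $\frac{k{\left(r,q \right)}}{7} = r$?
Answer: $355 + 102 i \sqrt{5} \approx 355.0 + 228.08 i$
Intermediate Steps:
$k{\left(r,q \right)} = 7 r$
$L{\left(Q,A \right)} = \left(-401 + Q\right) \left(A + 7 Q\right)$ ($L{\left(Q,A \right)} = \left(Q - 401\right) \left(A + 7 Q\right) = \left(-401 + Q\right) \left(A + 7 Q\right)$)
$u = 102 i \sqrt{5}$ ($u = \sqrt{\left(\left(-2807\right) \left(-32\right) - 158796 + 7 \left(-32\right)^{2} + 396 \left(-32\right)\right) + 22456} = \sqrt{\left(89824 - 158796 + 7 \cdot 1024 - 12672\right) + 22456} = \sqrt{\left(89824 - 158796 + 7168 - 12672\right) + 22456} = \sqrt{-74476 + 22456} = \sqrt{-52020} = 102 i \sqrt{5} \approx 228.08 i$)
$u - I{\left(-32,-231 - 124 \right)} = 102 i \sqrt{5} - \left(-231 - 124\right) = 102 i \sqrt{5} - -355 = 102 i \sqrt{5} + 355 = 355 + 102 i \sqrt{5}$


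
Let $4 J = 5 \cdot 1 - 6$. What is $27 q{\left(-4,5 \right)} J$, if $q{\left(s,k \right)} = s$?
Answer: $27$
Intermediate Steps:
$J = - \frac{1}{4}$ ($J = \frac{5 \cdot 1 - 6}{4} = \frac{5 - 6}{4} = \frac{1}{4} \left(-1\right) = - \frac{1}{4} \approx -0.25$)
$27 q{\left(-4,5 \right)} J = 27 \left(-4\right) \left(- \frac{1}{4}\right) = \left(-108\right) \left(- \frac{1}{4}\right) = 27$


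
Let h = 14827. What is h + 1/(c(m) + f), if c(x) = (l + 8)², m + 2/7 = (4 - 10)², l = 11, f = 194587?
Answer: 2890493997/194948 ≈ 14827.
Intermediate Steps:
m = 250/7 (m = -2/7 + (4 - 10)² = -2/7 + (-6)² = -2/7 + 36 = 250/7 ≈ 35.714)
c(x) = 361 (c(x) = (11 + 8)² = 19² = 361)
h + 1/(c(m) + f) = 14827 + 1/(361 + 194587) = 14827 + 1/194948 = 2890493997/194948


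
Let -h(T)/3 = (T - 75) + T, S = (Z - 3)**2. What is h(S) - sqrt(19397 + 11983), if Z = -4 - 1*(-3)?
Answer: 129 - 2*sqrt(7845) ≈ -48.144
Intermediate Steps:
Z = -1 (Z = -4 + 3 = -1)
S = 16 (S = (-1 - 3)**2 = (-4)**2 = 16)
h(T) = 225 - 6*T (h(T) = -3*((T - 75) + T) = -3*((-75 + T) + T) = -3*(-75 + 2*T) = 225 - 6*T)
h(S) - sqrt(19397 + 11983) = (225 - 6*16) - sqrt(19397 + 11983) = (225 - 96) - sqrt(31380) = 129 - 2*sqrt(7845)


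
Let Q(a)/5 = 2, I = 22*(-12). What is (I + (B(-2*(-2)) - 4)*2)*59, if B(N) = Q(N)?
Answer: -14868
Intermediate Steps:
I = -264
Q(a) = 10 (Q(a) = 5*2 = 10)
B(N) = 10
(I + (B(-2*(-2)) - 4)*2)*59 = (-264 + (10 - 4)*2)*59 = (-264 + 6*2)*59 = (-264 + 12)*59 = -252*59 = -14868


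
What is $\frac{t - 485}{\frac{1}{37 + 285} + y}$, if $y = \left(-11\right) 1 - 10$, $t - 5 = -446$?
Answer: $\frac{298172}{6761} \approx 44.102$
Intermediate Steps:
$t = -441$ ($t = 5 - 446 = -441$)
$y = -21$ ($y = -11 - 10 = -21$)
$\frac{t - 485}{\frac{1}{37 + 285} + y} = \frac{-441 - 485}{\frac{1}{37 + 285} - 21} = - \frac{926}{\frac{1}{322} - 21} = - \frac{926}{- \frac{6761}{322}} = \left(-926\right) \left(- \frac{322}{6761}\right) = \frac{298172}{6761}$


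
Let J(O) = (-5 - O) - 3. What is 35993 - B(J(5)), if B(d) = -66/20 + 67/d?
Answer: 4680189/130 ≈ 36001.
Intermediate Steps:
J(O) = -8 - O
B(d) = -33/10 + 67/d (B(d) = -66*1/20 + 67/d = -33/10 + 67/d)
35993 - B(J(5)) = 35993 - (-33/10 + 67/(-8 - 1*5)) = 35993 - (-33/10 + 67/(-8 - 5)) = 35993 - (-33/10 + 67/(-13)) = 35993 - (-33/10 + 67*(-1/13)) = 35993 - (-33/10 - 67/13) = 35993 - 1*(-1099/130) = 35993 + 1099/130 = 4680189/130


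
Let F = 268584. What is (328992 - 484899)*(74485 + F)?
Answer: -53486858583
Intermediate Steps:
(328992 - 484899)*(74485 + F) = (328992 - 484899)*(74485 + 268584) = -155907*343069 = -53486858583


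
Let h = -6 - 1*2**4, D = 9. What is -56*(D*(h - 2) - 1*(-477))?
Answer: -14616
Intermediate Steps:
h = -22 (h = -6 - 1*16 = -6 - 16 = -22)
-56*(D*(h - 2) - 1*(-477)) = -56*(9*(-22 - 2) - 1*(-477)) = -56*(9*(-24) + 477) = -56*(-216 + 477) = -56*261 = -14616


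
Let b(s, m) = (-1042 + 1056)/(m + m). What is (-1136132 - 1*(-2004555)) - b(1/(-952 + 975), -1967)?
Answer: 244026864/281 ≈ 8.6842e+5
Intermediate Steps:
b(s, m) = 7/m (b(s, m) = 14/((2*m)) = 14*(1/(2*m)) = 7/m)
(-1136132 - 1*(-2004555)) - b(1/(-952 + 975), -1967) = (-1136132 - 1*(-2004555)) - 7/(-1967) = (-1136132 + 2004555) - 7*(-1)/1967 = 868423 - 1*(-1/281) = 868423 + 1/281 = 244026864/281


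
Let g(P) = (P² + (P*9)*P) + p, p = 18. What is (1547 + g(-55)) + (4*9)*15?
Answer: 32355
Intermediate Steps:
g(P) = 18 + 10*P² (g(P) = (P² + (P*9)*P) + 18 = (P² + (9*P)*P) + 18 = (P² + 9*P²) + 18 = 10*P² + 18 = 18 + 10*P²)
(1547 + g(-55)) + (4*9)*15 = (1547 + (18 + 10*(-55)²)) + (4*9)*15 = (1547 + (18 + 10*3025)) + 36*15 = (1547 + (18 + 30250)) + 540 = (1547 + 30268) + 540 = 31815 + 540 = 32355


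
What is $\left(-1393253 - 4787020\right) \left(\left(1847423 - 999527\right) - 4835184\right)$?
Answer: $24642528369624$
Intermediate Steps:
$\left(-1393253 - 4787020\right) \left(\left(1847423 - 999527\right) - 4835184\right) = - 6180273 \left(847896 - 4835184\right) = \left(-6180273\right) \left(-3987288\right) = 24642528369624$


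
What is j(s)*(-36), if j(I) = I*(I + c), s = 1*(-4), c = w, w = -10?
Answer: -2016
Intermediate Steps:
c = -10
s = -4
j(I) = I*(-10 + I) (j(I) = I*(I - 10) = I*(-10 + I))
j(s)*(-36) = -4*(-10 - 4)*(-36) = -4*(-14)*(-36) = 56*(-36) = -2016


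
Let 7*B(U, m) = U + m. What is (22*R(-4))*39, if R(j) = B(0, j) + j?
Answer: -27456/7 ≈ -3922.3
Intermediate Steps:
B(U, m) = U/7 + m/7 (B(U, m) = (U + m)/7 = U/7 + m/7)
R(j) = 8*j/7 (R(j) = ((⅐)*0 + j/7) + j = (0 + j/7) + j = j/7 + j = 8*j/7)
(22*R(-4))*39 = (22*((8/7)*(-4)))*39 = (22*(-32/7))*39 = -704/7*39 = -27456/7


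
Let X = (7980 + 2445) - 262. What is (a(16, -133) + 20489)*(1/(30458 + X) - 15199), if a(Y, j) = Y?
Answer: -12659757841890/40621 ≈ -3.1166e+8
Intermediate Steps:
X = 10163 (X = 10425 - 262 = 10163)
(a(16, -133) + 20489)*(1/(30458 + X) - 15199) = (16 + 20489)*(1/(30458 + 10163) - 15199) = 20505*(1/40621 - 15199) = 20505*(-617398578/40621) = -12659757841890/40621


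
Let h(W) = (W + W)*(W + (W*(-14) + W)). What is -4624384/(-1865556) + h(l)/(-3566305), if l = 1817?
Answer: 41077666622584/1663285422645 ≈ 24.697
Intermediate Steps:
h(W) = -24*W**2 (h(W) = (2*W)*(W + (-14*W + W)) = (2*W)*(W - 13*W) = (2*W)*(-12*W) = -24*W**2)
-4624384/(-1865556) + h(l)/(-3566305) = -4624384/(-1865556) - 24*1817**2/(-3566305) = -4624384*(-1/1865556) - 24*3301489*(-1/3566305) = 1156096/466389 - 79235736*(-1/3566305) = 1156096/466389 + 79235736/3566305 = 41077666622584/1663285422645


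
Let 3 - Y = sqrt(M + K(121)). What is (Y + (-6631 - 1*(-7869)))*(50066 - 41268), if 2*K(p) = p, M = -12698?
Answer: 10918318 - 21995*I*sqrt(2022) ≈ 1.0918e+7 - 9.8904e+5*I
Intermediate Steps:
K(p) = p/2
Y = 3 - 5*I*sqrt(2022)/2 (Y = 3 - sqrt(-12698 + (1/2)*121) = 3 - sqrt(-12698 + 121/2) = 3 - sqrt(-25275/2) = 3 - 5*I*sqrt(2022)/2 ≈ 3.0 - 112.42*I)
(Y + (-6631 - 1*(-7869)))*(50066 - 41268) = ((3 - 5*I*sqrt(2022)/2) + (-6631 - 1*(-7869)))*(50066 - 41268) = ((3 - 5*I*sqrt(2022)/2) + (-6631 + 7869))*8798 = ((3 - 5*I*sqrt(2022)/2) + 1238)*8798 = (1241 - 5*I*sqrt(2022)/2)*8798 = 10918318 - 21995*I*sqrt(2022)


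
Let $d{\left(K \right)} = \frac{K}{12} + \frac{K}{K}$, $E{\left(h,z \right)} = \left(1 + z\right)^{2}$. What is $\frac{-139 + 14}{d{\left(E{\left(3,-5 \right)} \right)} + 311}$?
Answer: $- \frac{75}{188} \approx -0.39894$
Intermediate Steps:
$d{\left(K \right)} = 1 + \frac{K}{12}$ ($d{\left(K \right)} = K \frac{1}{12} + 1 = \frac{K}{12} + 1 = 1 + \frac{K}{12}$)
$\frac{-139 + 14}{d{\left(E{\left(3,-5 \right)} \right)} + 311} = \frac{-139 + 14}{\left(1 + \frac{\left(1 - 5\right)^{2}}{12}\right) + 311} = - \frac{125}{\left(1 + \frac{\left(-4\right)^{2}}{12}\right) + 311} = - \frac{125}{\left(1 + \frac{1}{12} \cdot 16\right) + 311} = - \frac{125}{\left(1 + \frac{4}{3}\right) + 311} = - \frac{125}{\frac{7}{3} + 311} = - \frac{125}{\frac{940}{3}} = \left(-125\right) \frac{3}{940} = - \frac{75}{188}$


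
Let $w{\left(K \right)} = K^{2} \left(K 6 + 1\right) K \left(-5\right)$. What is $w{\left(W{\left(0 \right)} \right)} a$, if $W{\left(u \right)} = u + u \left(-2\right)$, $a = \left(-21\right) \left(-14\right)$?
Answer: $0$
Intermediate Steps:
$a = 294$
$W{\left(u \right)} = - u$ ($W{\left(u \right)} = u - 2 u = - u$)
$w{\left(K \right)} = - 5 K^{3} \left(1 + 6 K\right)$ ($w{\left(K \right)} = K^{2} \left(6 K + 1\right) K \left(-5\right) = K^{2} \left(1 + 6 K\right) K \left(-5\right) = K^{2} K \left(1 + 6 K\right) \left(-5\right) = K^{2} \left(- 5 K \left(1 + 6 K\right)\right) = - 5 K^{3} \left(1 + 6 K\right)$)
$w{\left(W{\left(0 \right)} \right)} a = \left(\left(-1\right) 0\right)^{3} \left(-5 - 30 \left(\left(-1\right) 0\right)\right) 294 = 0^{3} \left(-5 - 0\right) 294 = 0 \left(-5 + 0\right) 294 = 0 \left(-5\right) 294 = 0 \cdot 294 = 0$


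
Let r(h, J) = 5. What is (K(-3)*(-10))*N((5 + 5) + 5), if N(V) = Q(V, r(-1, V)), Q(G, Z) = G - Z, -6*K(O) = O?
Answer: -50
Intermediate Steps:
K(O) = -O/6
N(V) = -5 + V (N(V) = V - 1*5 = V - 5 = -5 + V)
(K(-3)*(-10))*N((5 + 5) + 5) = (-⅙*(-3)*(-10))*(-5 + ((5 + 5) + 5)) = ((½)*(-10))*(-5 + (10 + 5)) = -5*(-5 + 15) = -5*10 = -50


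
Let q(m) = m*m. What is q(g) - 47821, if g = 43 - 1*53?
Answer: -47721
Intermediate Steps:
g = -10 (g = 43 - 53 = -10)
q(m) = m²
q(g) - 47821 = (-10)² - 47821 = 100 - 47821 = -47721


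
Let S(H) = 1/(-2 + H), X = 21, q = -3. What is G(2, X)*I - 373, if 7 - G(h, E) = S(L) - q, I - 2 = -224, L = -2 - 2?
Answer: -1298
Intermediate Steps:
L = -4
I = -222 (I = 2 - 224 = -222)
G(h, E) = 25/6 (G(h, E) = 7 - (1/(-2 - 4) - 1*(-3)) = 7 - (1/(-6) + 3) = 7 - (-1/6 + 3) = 7 - 1*17/6 = 7 - 17/6 = 25/6)
G(2, X)*I - 373 = (25/6)*(-222) - 373 = -925 - 373 = -1298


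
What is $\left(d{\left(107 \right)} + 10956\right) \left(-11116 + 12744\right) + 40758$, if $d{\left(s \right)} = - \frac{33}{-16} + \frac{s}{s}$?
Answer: $\frac{71528447}{4} \approx 1.7882 \cdot 10^{7}$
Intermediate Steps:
$d{\left(s \right)} = \frac{49}{16}$ ($d{\left(s \right)} = \left(-33\right) \left(- \frac{1}{16}\right) + 1 = \frac{33}{16} + 1 = \frac{49}{16}$)
$\left(d{\left(107 \right)} + 10956\right) \left(-11116 + 12744\right) + 40758 = \left(\frac{49}{16} + 10956\right) \left(-11116 + 12744\right) + 40758 = \frac{175345}{16} \cdot 1628 + 40758 = \frac{71365415}{4} + 40758 = \frac{71528447}{4}$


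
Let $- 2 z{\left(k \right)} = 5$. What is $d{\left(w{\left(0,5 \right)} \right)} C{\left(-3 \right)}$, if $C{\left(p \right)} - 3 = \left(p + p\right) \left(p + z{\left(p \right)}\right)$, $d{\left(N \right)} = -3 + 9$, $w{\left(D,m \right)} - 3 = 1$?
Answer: $216$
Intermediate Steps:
$w{\left(D,m \right)} = 4$ ($w{\left(D,m \right)} = 3 + 1 = 4$)
$z{\left(k \right)} = - \frac{5}{2}$ ($z{\left(k \right)} = \left(- \frac{1}{2}\right) 5 = - \frac{5}{2}$)
$d{\left(N \right)} = 6$
$C{\left(p \right)} = 3 + 2 p \left(- \frac{5}{2} + p\right)$ ($C{\left(p \right)} = 3 + \left(p + p\right) \left(p - \frac{5}{2}\right) = 3 + 2 p \left(- \frac{5}{2} + p\right)$)
$d{\left(w{\left(0,5 \right)} \right)} C{\left(-3 \right)} = 6 \left(3 - -15 + 2 \left(-3\right)^{2}\right) = 6 \left(3 + 15 + 2 \cdot 9\right) = 6 \left(3 + 15 + 18\right) = 6 \cdot 36 = 216$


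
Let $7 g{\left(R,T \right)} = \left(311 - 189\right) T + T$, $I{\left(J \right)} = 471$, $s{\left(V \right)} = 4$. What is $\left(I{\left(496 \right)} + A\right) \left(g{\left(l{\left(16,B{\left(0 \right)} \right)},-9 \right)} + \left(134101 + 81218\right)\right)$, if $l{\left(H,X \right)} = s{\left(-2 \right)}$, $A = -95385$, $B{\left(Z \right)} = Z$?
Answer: $- \frac{142952443164}{7} \approx -2.0422 \cdot 10^{10}$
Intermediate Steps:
$l{\left(H,X \right)} = 4$
$g{\left(R,T \right)} = \frac{123 T}{7}$ ($g{\left(R,T \right)} = \frac{\left(311 - 189\right) T + T}{7} = \frac{122 T + T}{7} = \frac{123 T}{7}$)
$\left(I{\left(496 \right)} + A\right) \left(g{\left(l{\left(16,B{\left(0 \right)} \right)},-9 \right)} + \left(134101 + 81218\right)\right) = \left(471 - 95385\right) \left(\frac{123}{7} \left(-9\right) + \left(134101 + 81218\right)\right) = - 94914 \left(- \frac{1107}{7} + 215319\right) = \left(-94914\right) \frac{1506126}{7} = - \frac{142952443164}{7}$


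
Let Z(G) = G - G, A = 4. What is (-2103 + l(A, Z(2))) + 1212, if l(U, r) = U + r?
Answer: -887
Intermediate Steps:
Z(G) = 0
(-2103 + l(A, Z(2))) + 1212 = (-2103 + (4 + 0)) + 1212 = (-2103 + 4) + 1212 = -2099 + 1212 = -887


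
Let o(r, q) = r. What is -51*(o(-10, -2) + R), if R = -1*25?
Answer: 1785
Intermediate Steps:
R = -25
-51*(o(-10, -2) + R) = -51*(-10 - 25) = -51*(-35) = 1785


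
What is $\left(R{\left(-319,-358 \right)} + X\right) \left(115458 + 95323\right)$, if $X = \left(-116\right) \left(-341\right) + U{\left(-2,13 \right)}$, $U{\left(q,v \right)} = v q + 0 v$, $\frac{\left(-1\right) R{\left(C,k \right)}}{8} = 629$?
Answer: $7271522938$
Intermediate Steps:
$R{\left(C,k \right)} = -5032$ ($R{\left(C,k \right)} = \left(-8\right) 629 = -5032$)
$U{\left(q,v \right)} = q v$ ($U{\left(q,v \right)} = q v + 0 = q v$)
$X = 39530$ ($X = \left(-116\right) \left(-341\right) - 26 = 39556 - 26 = 39530$)
$\left(R{\left(-319,-358 \right)} + X\right) \left(115458 + 95323\right) = \left(-5032 + 39530\right) \left(115458 + 95323\right) = 34498 \cdot 210781 = 7271522938$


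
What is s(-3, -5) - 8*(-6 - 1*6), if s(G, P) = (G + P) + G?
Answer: 85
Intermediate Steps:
s(G, P) = P + 2*G
s(-3, -5) - 8*(-6 - 1*6) = (-5 + 2*(-3)) - 8*(-6 - 1*6) = (-5 - 6) - 8*(-6 - 6) = -11 - 8*(-12) = -11 + 96 = 85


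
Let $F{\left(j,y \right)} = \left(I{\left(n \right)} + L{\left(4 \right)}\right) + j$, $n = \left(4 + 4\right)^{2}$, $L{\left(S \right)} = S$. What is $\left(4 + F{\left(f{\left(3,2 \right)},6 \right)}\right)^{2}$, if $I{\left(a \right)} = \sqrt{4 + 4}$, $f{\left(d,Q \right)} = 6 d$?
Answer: $684 + 104 \sqrt{2} \approx 831.08$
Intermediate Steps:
$n = 64$ ($n = 8^{2} = 64$)
$I{\left(a \right)} = 2 \sqrt{2}$ ($I{\left(a \right)} = \sqrt{8} = 2 \sqrt{2}$)
$F{\left(j,y \right)} = 4 + j + 2 \sqrt{2}$ ($F{\left(j,y \right)} = \left(2 \sqrt{2} + 4\right) + j = \left(4 + 2 \sqrt{2}\right) + j = 4 + j + 2 \sqrt{2}$)
$\left(4 + F{\left(f{\left(3,2 \right)},6 \right)}\right)^{2} = \left(4 + \left(4 + 6 \cdot 3 + 2 \sqrt{2}\right)\right)^{2} = \left(4 + \left(4 + 18 + 2 \sqrt{2}\right)\right)^{2} = \left(4 + \left(22 + 2 \sqrt{2}\right)\right)^{2} = \left(26 + 2 \sqrt{2}\right)^{2}$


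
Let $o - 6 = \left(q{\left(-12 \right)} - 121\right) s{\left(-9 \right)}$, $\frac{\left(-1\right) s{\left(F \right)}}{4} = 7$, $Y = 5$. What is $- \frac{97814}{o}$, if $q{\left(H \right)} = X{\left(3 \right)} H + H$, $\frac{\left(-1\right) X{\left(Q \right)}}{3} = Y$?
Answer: $\frac{48907}{655} \approx 74.667$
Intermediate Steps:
$s{\left(F \right)} = -28$ ($s{\left(F \right)} = \left(-4\right) 7 = -28$)
$X{\left(Q \right)} = -15$ ($X{\left(Q \right)} = \left(-3\right) 5 = -15$)
$q{\left(H \right)} = - 14 H$ ($q{\left(H \right)} = - 15 H + H = - 14 H$)
$o = -1310$ ($o = 6 + \left(\left(-14\right) \left(-12\right) - 121\right) \left(-28\right) = 6 + \left(168 - 121\right) \left(-28\right) = 6 + 47 \left(-28\right) = 6 - 1316 = -1310$)
$- \frac{97814}{o} = - \frac{97814}{-1310} = \left(-97814\right) \left(- \frac{1}{1310}\right) = \frac{48907}{655}$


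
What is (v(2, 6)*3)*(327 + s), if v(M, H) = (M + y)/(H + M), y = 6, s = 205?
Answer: 1596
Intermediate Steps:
v(M, H) = (6 + M)/(H + M) (v(M, H) = (M + 6)/(H + M) = (6 + M)/(H + M))
(v(2, 6)*3)*(327 + s) = (((6 + 2)/(6 + 2))*3)*(327 + 205) = ((8/8)*3)*532 = (((⅛)*8)*3)*532 = (1*3)*532 = 3*532 = 1596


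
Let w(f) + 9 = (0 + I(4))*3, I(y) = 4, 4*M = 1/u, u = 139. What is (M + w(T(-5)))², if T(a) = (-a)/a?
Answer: 2785561/309136 ≈ 9.0108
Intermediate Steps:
M = 1/556 (M = (¼)/139 = (¼)*(1/139) = 1/556 ≈ 0.0017986)
T(a) = -1
w(f) = 3 (w(f) = -9 + (0 + 4)*3 = -9 + 4*3 = -9 + 12 = 3)
(M + w(T(-5)))² = (1/556 + 3)² = (1669/556)² = 2785561/309136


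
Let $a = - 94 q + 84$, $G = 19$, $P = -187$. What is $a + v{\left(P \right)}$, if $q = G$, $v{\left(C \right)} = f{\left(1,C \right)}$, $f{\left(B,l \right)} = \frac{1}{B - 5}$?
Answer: $- \frac{6809}{4} \approx -1702.3$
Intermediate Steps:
$f{\left(B,l \right)} = \frac{1}{-5 + B}$
$v{\left(C \right)} = - \frac{1}{4}$ ($v{\left(C \right)} = \frac{1}{-5 + 1} = \frac{1}{-4} = - \frac{1}{4}$)
$q = 19$
$a = -1702$ ($a = \left(-94\right) 19 + 84 = -1786 + 84 = -1702$)
$a + v{\left(P \right)} = -1702 - \frac{1}{4} = - \frac{6809}{4}$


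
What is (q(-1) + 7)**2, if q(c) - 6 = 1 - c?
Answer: 225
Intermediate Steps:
q(c) = 7 - c (q(c) = 6 + (1 - c) = 7 - c)
(q(-1) + 7)**2 = ((7 - 1*(-1)) + 7)**2 = ((7 + 1) + 7)**2 = (8 + 7)**2 = 15**2 = 225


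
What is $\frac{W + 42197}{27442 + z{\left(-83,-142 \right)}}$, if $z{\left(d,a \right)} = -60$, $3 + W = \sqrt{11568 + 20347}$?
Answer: $\frac{21097}{13691} + \frac{\sqrt{31915}}{27382} \approx 1.5475$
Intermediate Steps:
$W = -3 + \sqrt{31915}$ ($W = -3 + \sqrt{11568 + 20347} = -3 + \sqrt{31915} \approx 175.65$)
$\frac{W + 42197}{27442 + z{\left(-83,-142 \right)}} = \frac{\left(-3 + \sqrt{31915}\right) + 42197}{27442 - 60} = \frac{42194 + \sqrt{31915}}{27382} = \left(42194 + \sqrt{31915}\right) \frac{1}{27382} = \frac{21097}{13691} + \frac{\sqrt{31915}}{27382}$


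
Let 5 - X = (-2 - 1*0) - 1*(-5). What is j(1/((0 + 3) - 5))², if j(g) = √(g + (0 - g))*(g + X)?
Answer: 0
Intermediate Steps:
X = 2 (X = 5 - ((-2 - 1*0) - 1*(-5)) = 5 - ((-2 + 0) + 5) = 5 - (-2 + 5) = 5 - 1*3 = 5 - 3 = 2)
j(g) = 0 (j(g) = √(g + (0 - g))*(g + 2) = √(g - g)*(2 + g) = √0*(2 + g) = 0*(2 + g) = 0)
j(1/((0 + 3) - 5))² = 0² = 0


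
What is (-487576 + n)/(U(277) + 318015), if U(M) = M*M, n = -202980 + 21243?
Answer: -35227/20776 ≈ -1.6956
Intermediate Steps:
n = -181737
U(M) = M²
(-487576 + n)/(U(277) + 318015) = (-487576 - 181737)/(277² + 318015) = -669313/(76729 + 318015) = -669313/394744 = -669313*1/394744 = -35227/20776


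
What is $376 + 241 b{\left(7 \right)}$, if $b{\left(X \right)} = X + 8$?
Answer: $3991$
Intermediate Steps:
$b{\left(X \right)} = 8 + X$
$376 + 241 b{\left(7 \right)} = 376 + 241 \left(8 + 7\right) = 376 + 241 \cdot 15 = 376 + 3615 = 3991$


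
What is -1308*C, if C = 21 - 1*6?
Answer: -19620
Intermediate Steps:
C = 15 (C = 21 - 6 = 15)
-1308*C = -1308*15 = -19620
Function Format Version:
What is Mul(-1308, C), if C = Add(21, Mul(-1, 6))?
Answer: -19620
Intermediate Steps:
C = 15 (C = Add(21, -6) = 15)
Mul(-1308, C) = Mul(-1308, 15) = -19620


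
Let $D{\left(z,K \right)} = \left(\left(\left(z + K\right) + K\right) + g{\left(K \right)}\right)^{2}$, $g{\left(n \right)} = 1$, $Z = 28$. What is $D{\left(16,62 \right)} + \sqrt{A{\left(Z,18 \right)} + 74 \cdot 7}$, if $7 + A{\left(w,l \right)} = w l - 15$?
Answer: $19881 + 10 \sqrt{10} \approx 19913.0$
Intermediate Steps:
$A{\left(w,l \right)} = -22 + l w$ ($A{\left(w,l \right)} = -7 + \left(w l - 15\right) = -7 + \left(l w - 15\right) = -7 + \left(-15 + l w\right) = -22 + l w$)
$D{\left(z,K \right)} = \left(1 + z + 2 K\right)^{2}$ ($D{\left(z,K \right)} = \left(\left(\left(z + K\right) + K\right) + 1\right)^{2} = \left(\left(\left(K + z\right) + K\right) + 1\right)^{2} = \left(\left(z + 2 K\right) + 1\right)^{2} = \left(1 + z + 2 K\right)^{2}$)
$D{\left(16,62 \right)} + \sqrt{A{\left(Z,18 \right)} + 74 \cdot 7} = \left(1 + 16 + 2 \cdot 62\right)^{2} + \sqrt{\left(-22 + 18 \cdot 28\right) + 74 \cdot 7} = \left(1 + 16 + 124\right)^{2} + \sqrt{\left(-22 + 504\right) + 518} = 141^{2} + \sqrt{482 + 518} = 19881 + \sqrt{1000} = 19881 + 10 \sqrt{10}$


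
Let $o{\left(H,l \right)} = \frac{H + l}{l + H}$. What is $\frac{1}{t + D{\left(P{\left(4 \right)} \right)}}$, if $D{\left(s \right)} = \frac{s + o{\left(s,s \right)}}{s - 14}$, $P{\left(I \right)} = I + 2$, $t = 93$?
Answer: $\frac{8}{737} \approx 0.010855$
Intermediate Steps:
$o{\left(H,l \right)} = 1$ ($o{\left(H,l \right)} = \frac{H + l}{H + l} = 1$)
$P{\left(I \right)} = 2 + I$
$D{\left(s \right)} = \frac{1 + s}{-14 + s}$ ($D{\left(s \right)} = \frac{s + 1}{s - 14} = \frac{1 + s}{-14 + s}$)
$\frac{1}{t + D{\left(P{\left(4 \right)} \right)}} = \frac{1}{93 + \frac{1 + \left(2 + 4\right)}{-14 + \left(2 + 4\right)}} = \frac{1}{93 + \frac{1 + 6}{-14 + 6}} = \frac{1}{93 + \frac{1}{-8} \cdot 7} = \frac{1}{93 - \frac{7}{8}} = \frac{1}{\frac{737}{8}} = \frac{8}{737}$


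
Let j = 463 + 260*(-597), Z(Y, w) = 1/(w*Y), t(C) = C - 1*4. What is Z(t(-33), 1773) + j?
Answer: -10152213958/65601 ≈ -1.5476e+5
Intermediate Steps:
t(C) = -4 + C (t(C) = C - 4 = -4 + C)
Z(Y, w) = 1/(Y*w)
j = -154757 (j = 463 - 155220 = -154757)
Z(t(-33), 1773) + j = 1/(-4 - 33*1773) - 154757 = (1/1773)/(-37) - 154757 = -1/37*1/1773 - 154757 = -1/65601 - 154757 = -10152213958/65601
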